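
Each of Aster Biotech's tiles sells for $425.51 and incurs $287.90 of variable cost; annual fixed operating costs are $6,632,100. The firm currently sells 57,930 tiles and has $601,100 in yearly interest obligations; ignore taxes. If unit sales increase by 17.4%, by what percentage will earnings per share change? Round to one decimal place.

Contribution at this volume is 57,930 × $137.61 = $7,971,747.30.
EBIT = $7,971,747.30 − $6,632,100 = $1,339,647.30.
Interest = $601,100.00, so EBIT − I = $738,547.30.
DCL = total CM / (EBIT − I) = $7,971,747.30 / $738,547.30 = 10.7938.
EPS therefore changes by 10.7938 × (+17.4%) = +187.8%.

+187.8%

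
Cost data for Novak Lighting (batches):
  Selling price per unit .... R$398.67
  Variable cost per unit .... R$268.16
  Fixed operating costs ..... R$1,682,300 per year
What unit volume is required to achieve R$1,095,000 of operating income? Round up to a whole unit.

Unit CM = price − variable cost = R$398.67 − R$268.16 = R$130.51.
Need Q such that Q × R$130.51 − R$1,682,300 = R$1,095,000, i.e. Q = R$2,777,300 / R$130.51 = 21,280.36 → 21,281.

21,281 batches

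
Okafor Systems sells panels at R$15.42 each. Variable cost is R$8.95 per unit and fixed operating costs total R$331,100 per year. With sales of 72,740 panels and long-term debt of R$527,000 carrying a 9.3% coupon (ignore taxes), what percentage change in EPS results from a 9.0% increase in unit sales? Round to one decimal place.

+46.8%

Total contribution margin = 72,740 × R$6.47 = R$470,627.80.
EBIT = R$470,627.80 − R$331,100 = R$139,527.80.
After interest of R$49,011.00, pre-tax earnings = R$90,516.80.
DCL = total CM / (EBIT − I) = R$470,627.80 / R$90,516.80 = 5.1993.
EPS therefore changes by 5.1993 × (+9.0%) = +46.8%.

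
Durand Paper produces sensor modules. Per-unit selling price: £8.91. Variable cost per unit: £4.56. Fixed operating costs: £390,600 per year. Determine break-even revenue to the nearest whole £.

£800,057

Contribution margin per unit = £8.91 − £4.56 = £4.35, a CM ratio of £4.35 ÷ £8.91 = 0.4882.
Break-even revenue = fixed costs × price ÷ CM = £390,600 × £8.91 ÷ £4.35 = £800,057.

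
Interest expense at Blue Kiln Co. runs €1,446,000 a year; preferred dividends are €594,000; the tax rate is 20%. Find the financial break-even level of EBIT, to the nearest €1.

€2,188,500

Grossing the preferred dividend up to pre-tax terms: €594,000 / (1 − 0.20) = €742,500.00.
Financial break-even EBIT = interest + D_p ÷ (1 − t) = €1,446,000 + €742,500.00 = €2,188,500.00.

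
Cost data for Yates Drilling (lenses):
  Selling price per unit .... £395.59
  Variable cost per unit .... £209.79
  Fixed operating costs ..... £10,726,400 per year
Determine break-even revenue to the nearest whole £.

Contribution margin per unit = £395.59 − £209.79 = £185.80, a CM ratio of £185.80 ÷ £395.59 = 0.4697.
Break-even sales = FC ÷ CM ratio = £10,726,400 × £395.59 / £185.80 = £22,837,764.

£22,837,764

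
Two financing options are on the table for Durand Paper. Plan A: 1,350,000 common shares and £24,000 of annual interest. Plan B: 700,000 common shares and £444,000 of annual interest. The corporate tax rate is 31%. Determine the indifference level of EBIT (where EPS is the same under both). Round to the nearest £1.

£896,308

At indifference, (EBIT − 24,000)(1 − t)/1,350,000 = (EBIT − 444,000)(1 − t)/700,000.
Cancelling (1 − t) and cross-multiplying: 700,000·(EBIT − 24,000) = 1,350,000·(EBIT − 444,000).
EBIT × (1,350,000 − 700,000) = 444,000 × 1,350,000 − 24,000 × 700,000 = 582,600,000,000, so EBIT = 582,600,000,000 ÷ 650,000 = 896,307.69.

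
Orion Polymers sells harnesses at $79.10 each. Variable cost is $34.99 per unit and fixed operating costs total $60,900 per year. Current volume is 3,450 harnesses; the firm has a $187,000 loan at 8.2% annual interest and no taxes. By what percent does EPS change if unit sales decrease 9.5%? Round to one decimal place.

-19.0%

At 3,450 units, contribution = 3,450 × $44.11 = $152,179.50.
Operating income = contribution − fixed costs = $152,179.50 − $60,900 = $91,279.50.
Interest = $15,334.00, so EBIT − I = $75,945.50.
DCL = total CM / (EBIT − I) = $152,179.50 / $75,945.50 = 2.0038.
%ΔEPS = DCL × %ΔSales = 2.0038 × -9.5% = -19.0%.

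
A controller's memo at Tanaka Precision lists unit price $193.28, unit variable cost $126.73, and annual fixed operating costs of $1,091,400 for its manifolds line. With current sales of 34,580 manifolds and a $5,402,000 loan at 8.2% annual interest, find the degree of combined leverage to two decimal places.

3.00

At 34,580 units, contribution = 34,580 × $66.55 = $2,301,299.00.
Subtracting fixed costs: EBIT = $2,301,299.00 − $1,091,400 = $1,209,899.00. Interest = $442,964.00.
DOL = $2,301,299.00 ÷ $1,209,899.00 = 1.9021; DFL = $1,209,899.00 ÷ $766,935.00 = 1.5776.
Combined leverage = 1.9021 × 1.5776 = 3.0008.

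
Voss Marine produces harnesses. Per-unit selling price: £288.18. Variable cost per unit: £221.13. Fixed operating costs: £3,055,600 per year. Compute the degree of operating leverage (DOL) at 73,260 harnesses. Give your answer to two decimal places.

Total contribution margin = 73,260 × £67.05 = £4,912,083.00.
Operating income = contribution − fixed costs = £4,912,083.00 − £3,055,600 = £1,856,483.00.
DOL = contribution ÷ EBIT = £4,912,083.00 ÷ £1,856,483.00 = 2.6459.

2.65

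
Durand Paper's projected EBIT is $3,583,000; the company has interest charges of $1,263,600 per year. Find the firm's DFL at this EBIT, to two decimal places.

1.54

Interest = $1,263,600.00.
Degree of financial leverage = EBIT / (EBIT − interest) = $3,583,000 / $2,319,400.00 = 1.5448.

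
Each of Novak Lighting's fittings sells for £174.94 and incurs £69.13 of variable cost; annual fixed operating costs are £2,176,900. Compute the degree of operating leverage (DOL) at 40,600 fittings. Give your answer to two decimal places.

Total contribution margin = 40,600 × £105.81 = £4,295,886.00.
EBIT = £4,295,886.00 − £2,176,900 = £2,118,986.00.
DOL = contribution ÷ EBIT = £4,295,886.00 ÷ £2,118,986.00 = 2.0273.

2.03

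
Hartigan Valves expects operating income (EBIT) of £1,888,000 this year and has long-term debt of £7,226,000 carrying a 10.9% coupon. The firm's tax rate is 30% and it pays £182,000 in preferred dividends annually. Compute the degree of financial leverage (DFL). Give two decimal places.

2.25

Annual interest charges come to £787,634.00.
Preferred dividends grossed up pre-tax: £182,000 / (1 − 0.30) = £260,000.00.
DFL = EBIT ÷ [EBIT − I − D_p/(1−t)] = £1,888,000 ÷ [£1,888,000 − £787,634.00 − £260,000.00] = £1,888,000 ÷ £840,366.00 = 2.2466.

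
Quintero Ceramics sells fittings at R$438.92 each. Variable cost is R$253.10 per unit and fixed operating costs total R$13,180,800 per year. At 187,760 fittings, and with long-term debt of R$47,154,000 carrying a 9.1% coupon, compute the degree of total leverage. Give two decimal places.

Total contribution margin = 187,760 × R$185.82 = R$34,889,563.20.
Operating income = contribution − fixed costs = R$34,889,563.20 − R$13,180,800 = R$21,708,763.20. Interest = R$4,291,014.00.
DOL = R$34,889,563.20 ÷ R$21,708,763.20 = 1.6072; DFL = R$21,708,763.20 ÷ R$17,417,749.20 = 1.2464.
DCL = DOL × DFL = 1.6072 × 1.2464 = 2.0032.

2.00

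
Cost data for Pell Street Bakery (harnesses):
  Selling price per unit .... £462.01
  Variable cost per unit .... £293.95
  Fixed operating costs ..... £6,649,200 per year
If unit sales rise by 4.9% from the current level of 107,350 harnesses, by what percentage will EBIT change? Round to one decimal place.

At 107,350 units, contribution = 107,350 × £168.06 = £18,041,241.00.
Operating income = contribution − fixed costs = £18,041,241.00 − £6,649,200 = £11,392,041.00.
DOL = contribution ÷ EBIT = £18,041,241.00 ÷ £11,392,041.00 = 1.5837.
So EBIT moves 1.5837 × (+4.9%) = +7.8%.

+7.8%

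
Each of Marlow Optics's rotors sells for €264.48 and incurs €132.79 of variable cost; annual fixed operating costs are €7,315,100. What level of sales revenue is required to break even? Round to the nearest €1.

CM per unit = €264.48 − €132.79 = €131.69; CM ratio = €131.69 / €264.48 = 0.4979.
Break-even revenue = fixed costs × price ÷ CM = €7,315,100 × €264.48 ÷ €131.69 = €14,691,303.

€14,691,303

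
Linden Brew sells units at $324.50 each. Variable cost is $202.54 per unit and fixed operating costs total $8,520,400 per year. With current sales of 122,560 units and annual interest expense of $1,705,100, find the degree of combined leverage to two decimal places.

Contribution at this volume is 122,560 × $121.96 = $14,947,417.60.
Subtracting fixed costs: EBIT = $14,947,417.60 − $8,520,400 = $6,427,017.60. Interest = $1,705,100.00, so EBIT − I = $4,721,917.60.
Degree of total leverage = total CM / (EBIT − interest) = $14,947,417.60 / $4,721,917.60 = 3.1655.

3.17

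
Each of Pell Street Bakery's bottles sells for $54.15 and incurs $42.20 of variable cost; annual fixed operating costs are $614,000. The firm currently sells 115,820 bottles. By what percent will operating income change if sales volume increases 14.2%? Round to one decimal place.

Contribution at this volume is 115,820 × $11.95 = $1,384,049.00.
Operating income = contribution − fixed costs = $1,384,049.00 − $614,000 = $770,049.00.
So DOL = total CM / EBIT = $1,384,049.00 / $770,049.00 = 1.7974.
Operating income changes by 1.7974 × +14.2% = +25.5%.

+25.5%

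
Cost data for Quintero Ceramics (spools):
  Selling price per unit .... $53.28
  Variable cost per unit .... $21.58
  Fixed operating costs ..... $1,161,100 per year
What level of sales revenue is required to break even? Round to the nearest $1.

$1,951,527

Contribution margin per unit = $53.28 − $21.58 = $31.70, a CM ratio of $31.70 ÷ $53.28 = 0.5950.
Break-even sales = FC ÷ CM ratio = $1,161,100 × $53.28 / $31.70 = $1,951,527.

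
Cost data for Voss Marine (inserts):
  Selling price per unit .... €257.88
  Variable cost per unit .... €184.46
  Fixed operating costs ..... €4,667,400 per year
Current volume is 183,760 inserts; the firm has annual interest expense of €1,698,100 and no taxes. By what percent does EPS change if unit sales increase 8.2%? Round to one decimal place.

+15.5%

At 183,760 units, contribution = 183,760 × €73.42 = €13,491,659.20.
Operating income = contribution − fixed costs = €13,491,659.20 − €4,667,400 = €8,824,259.20.
After interest of €1,698,100.00, pre-tax earnings = €7,126,159.20.
Degree of combined leverage = contribution ÷ (EBIT − I) = €13,491,659.20 ÷ €7,126,159.20 = 1.8933.
EPS therefore changes by 1.8933 × (+8.2%) = +15.5%.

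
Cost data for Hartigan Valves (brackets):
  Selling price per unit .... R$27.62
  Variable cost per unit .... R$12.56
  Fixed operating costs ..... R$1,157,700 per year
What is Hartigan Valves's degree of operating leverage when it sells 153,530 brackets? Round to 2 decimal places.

At 153,530 units, contribution = 153,530 × R$15.06 = R$2,312,161.80.
Operating income = contribution − fixed costs = R$2,312,161.80 − R$1,157,700 = R$1,154,461.80.
Degree of operating leverage = R$2,312,161.80 / R$1,154,461.80 = 2.0028.

2.00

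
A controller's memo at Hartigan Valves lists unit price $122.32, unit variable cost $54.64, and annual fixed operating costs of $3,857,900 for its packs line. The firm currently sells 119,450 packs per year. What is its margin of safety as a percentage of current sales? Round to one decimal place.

52.3%

Each unit contributes $122.32 − $54.64 = $67.68. Break-even units = $3,857,900 ÷ $67.68 = 57,002.07; break-even revenue = 57,002.07 × $122.32 = $6,972,493.03.
Actual sales revenue = 119,450 × $122.32 = $14,611,124.00.
Margin of safety = ($14,611,124.00 − $6,972,493.03) ÷ $14,611,124.00 = 52.3%.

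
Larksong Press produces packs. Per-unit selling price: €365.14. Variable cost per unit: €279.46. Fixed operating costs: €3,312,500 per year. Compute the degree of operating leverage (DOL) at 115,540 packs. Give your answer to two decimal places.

1.50

Contribution at this volume is 115,540 × €85.68 = €9,899,467.20.
EBIT = €9,899,467.20 − €3,312,500 = €6,586,967.20.
DOL = contribution ÷ EBIT = €9,899,467.20 ÷ €6,586,967.20 = 1.5029.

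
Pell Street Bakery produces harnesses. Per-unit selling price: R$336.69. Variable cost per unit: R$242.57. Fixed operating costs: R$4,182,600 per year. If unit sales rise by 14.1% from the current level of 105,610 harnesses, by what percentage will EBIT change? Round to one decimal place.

Total contribution margin = 105,610 × R$94.12 = R$9,940,013.20.
Subtracting fixed costs: EBIT = R$9,940,013.20 − R$4,182,600 = R$5,757,413.20.
DOL = contribution ÷ EBIT = R$9,940,013.20 ÷ R$5,757,413.20 = 1.7265.
Operating income changes by 1.7265 × +14.1% = +24.3%.

+24.3%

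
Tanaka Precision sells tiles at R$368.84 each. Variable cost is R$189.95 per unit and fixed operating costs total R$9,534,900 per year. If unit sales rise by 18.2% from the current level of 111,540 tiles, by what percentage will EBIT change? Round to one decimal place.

+34.9%

Total contribution margin = 111,540 × R$178.89 = R$19,953,390.60.
EBIT = R$19,953,390.60 − R$9,534,900 = R$10,418,490.60.
So DOL = total CM / EBIT = R$19,953,390.60 / R$10,418,490.60 = 1.9152.
Operating income changes by 1.9152 × +18.2% = +34.9%.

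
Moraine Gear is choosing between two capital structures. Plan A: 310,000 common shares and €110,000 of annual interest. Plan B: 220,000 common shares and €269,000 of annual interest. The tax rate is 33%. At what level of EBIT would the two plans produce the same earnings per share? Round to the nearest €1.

At indifference, (EBIT − 110,000)(1 − t)/310,000 = (EBIT − 269,000)(1 − t)/220,000.
Cancelling (1 − t) and cross-multiplying: 220,000·(EBIT − 110,000) = 310,000·(EBIT − 269,000).
EBIT × (310,000 − 220,000) = 269,000 × 310,000 − 110,000 × 220,000 = 59,190,000,000, so EBIT = 59,190,000,000 ÷ 90,000 = 657,666.67.

€657,667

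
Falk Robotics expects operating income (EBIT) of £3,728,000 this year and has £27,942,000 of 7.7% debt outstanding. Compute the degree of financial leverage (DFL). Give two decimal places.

Interest = £2,151,534.00.
Degree of financial leverage = EBIT / (EBIT − interest) = £3,728,000 / £1,576,466.00 = 2.3648.

2.36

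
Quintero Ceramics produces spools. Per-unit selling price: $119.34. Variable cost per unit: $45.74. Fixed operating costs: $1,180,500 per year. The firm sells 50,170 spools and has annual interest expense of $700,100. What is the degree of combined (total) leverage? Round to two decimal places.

At 50,170 units, contribution = 50,170 × $73.60 = $3,692,512.00.
EBIT = $3,692,512.00 − $1,180,500 = $2,512,012.00. Interest = $700,100.00.
DOL = $3,692,512.00 ÷ $2,512,012.00 = 1.4699; DFL = $2,512,012.00 ÷ $1,811,912.00 = 1.3864.
DCL = DOL × DFL = 1.4699 × 1.3864 = 2.0379.

2.04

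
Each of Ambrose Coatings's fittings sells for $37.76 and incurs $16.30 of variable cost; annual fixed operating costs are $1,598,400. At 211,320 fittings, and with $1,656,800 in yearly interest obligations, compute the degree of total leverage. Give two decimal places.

3.54

Total contribution margin = 211,320 × $21.46 = $4,534,927.20.
Operating income = contribution − fixed costs = $4,534,927.20 − $1,598,400 = $2,936,527.20. Interest = $1,656,800.00.
DOL = $4,534,927.20 ÷ $2,936,527.20 = 1.5443; DFL = $2,936,527.20 ÷ $1,279,727.20 = 2.2947.
Combined leverage = 1.5443 × 2.2947 = 3.5437.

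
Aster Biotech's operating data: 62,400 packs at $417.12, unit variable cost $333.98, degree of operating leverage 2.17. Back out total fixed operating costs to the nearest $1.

Contribution at this volume is 62,400 × $83.14 = $5,187,936.00.
Since DOL = CM ÷ EBIT, EBIT = $5,187,936.00 ÷ 2.17 = $2,390,753.92.
And FC = contribution − EBIT = $5,187,936.00 − $2,390,753.92 = $2,797,182.

$2,797,182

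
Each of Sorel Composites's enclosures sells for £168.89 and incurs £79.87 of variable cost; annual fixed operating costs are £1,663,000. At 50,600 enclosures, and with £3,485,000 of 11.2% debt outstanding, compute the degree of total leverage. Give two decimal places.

Total contribution margin = 50,600 × £89.02 = £4,504,412.00.
EBIT = £4,504,412.00 − £1,663,000 = £2,841,412.00. Interest = £390,320.00.
DOL = £4,504,412.00 ÷ £2,841,412.00 = 1.5853; DFL = £2,841,412.00 ÷ £2,451,092.00 = 1.1592.
DCL = DOL × DFL = 1.5853 × 1.1592 = 1.8377.

1.84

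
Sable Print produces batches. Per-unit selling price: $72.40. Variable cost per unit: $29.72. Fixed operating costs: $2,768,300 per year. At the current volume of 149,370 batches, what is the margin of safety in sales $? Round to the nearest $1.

$6,118,396

Each unit contributes $72.40 − $29.72 = $42.68. Break-even units = $2,768,300 ÷ $42.68 = 64,861.76; break-even revenue = 64,861.76 × $72.40 = $4,695,991.57.
Actual sales revenue = 149,370 × $72.40 = $10,814,388.00.
Margin of safety = $10,814,388.00 − $4,695,991.57 = $6,118,396.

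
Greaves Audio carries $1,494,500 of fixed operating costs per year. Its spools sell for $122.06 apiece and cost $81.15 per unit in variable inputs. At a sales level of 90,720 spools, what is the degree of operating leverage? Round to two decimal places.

Contribution at this volume is 90,720 × $40.91 = $3,711,355.20.
Operating income = contribution − fixed costs = $3,711,355.20 − $1,494,500 = $2,216,855.20.
Degree of operating leverage = $3,711,355.20 / $2,216,855.20 = 1.6742.

1.67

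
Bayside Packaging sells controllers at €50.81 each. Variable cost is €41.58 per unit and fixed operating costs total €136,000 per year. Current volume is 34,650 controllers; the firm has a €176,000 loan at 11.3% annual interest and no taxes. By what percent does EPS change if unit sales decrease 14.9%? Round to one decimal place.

-29.1%

Contribution at this volume is 34,650 × €9.23 = €319,819.50.
EBIT = €319,819.50 − €136,000 = €183,819.50.
Interest = €19,888.00, so EBIT − I = €163,931.50.
DCL = total CM / (EBIT − I) = €319,819.50 / €163,931.50 = 1.9509.
EPS therefore changes by 1.9509 × (-14.9%) = -29.1%.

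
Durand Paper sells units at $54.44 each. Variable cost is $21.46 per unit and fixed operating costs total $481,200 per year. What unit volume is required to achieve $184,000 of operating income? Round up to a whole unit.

20,170 units

Contribution margin per unit = $54.44 − $21.46 = $32.98.
Required volume = (fixed costs + target profit) ÷ CM = ($481,200 + $184,000) ÷ $32.98 = 20,169.80, so 20,170 units.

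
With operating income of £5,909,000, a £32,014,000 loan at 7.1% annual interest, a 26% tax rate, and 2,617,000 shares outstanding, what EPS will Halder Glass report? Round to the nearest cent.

Pre-tax income = £5,909,000 − £2,272,994.00 = £3,636,006.00.
After tax at 26%: net income = £3,636,006.00 × 0.74 = £2,690,644.44.
Per share: £2,690,644.44 / 2,617,000 shares = £1.03.

£1.03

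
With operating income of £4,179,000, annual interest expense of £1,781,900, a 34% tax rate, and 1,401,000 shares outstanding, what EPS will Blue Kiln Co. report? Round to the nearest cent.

Interest = £1,781,900.00, so EBT = £4,179,000 − £1,781,900.00 = £2,397,100.00.
After tax at 34%: net income = £2,397,100.00 × 0.66 = £1,582,086.00.
Per share: £1,582,086.00 / 1,401,000 shares = £1.13.

£1.13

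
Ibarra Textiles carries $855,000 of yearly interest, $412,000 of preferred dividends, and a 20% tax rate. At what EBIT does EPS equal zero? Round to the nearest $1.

$1,370,000

Preferred dividends are paid after tax, so their pre-tax equivalent is $412,000 ÷ (1 − 0.20) = $515,000.00.
EPS = 0 when EBIT covers interest plus the pre-tax preferred burden: $855,000 + $515,000.00 = $1,370,000.00.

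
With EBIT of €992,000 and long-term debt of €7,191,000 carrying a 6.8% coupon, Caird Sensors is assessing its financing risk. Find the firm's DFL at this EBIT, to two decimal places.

1.97

Annual interest charges come to €488,988.00.
Degree of financial leverage = EBIT / (EBIT − interest) = €992,000 / €503,012.00 = 1.9721.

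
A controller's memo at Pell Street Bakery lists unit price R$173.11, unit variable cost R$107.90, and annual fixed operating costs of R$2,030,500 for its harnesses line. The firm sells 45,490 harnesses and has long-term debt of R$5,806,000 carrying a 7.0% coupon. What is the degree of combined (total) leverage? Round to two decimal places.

5.60

Contribution at this volume is 45,490 × R$65.21 = R$2,966,402.90.
Subtracting fixed costs: EBIT = R$2,966,402.90 − R$2,030,500 = R$935,902.90. Interest = R$406,420.00.
DOL = R$2,966,402.90 ÷ R$935,902.90 = 3.1696; DFL = R$935,902.90 ÷ R$529,482.90 = 1.7676.
Combined leverage = 3.1696 × 1.7676 = 5.6026.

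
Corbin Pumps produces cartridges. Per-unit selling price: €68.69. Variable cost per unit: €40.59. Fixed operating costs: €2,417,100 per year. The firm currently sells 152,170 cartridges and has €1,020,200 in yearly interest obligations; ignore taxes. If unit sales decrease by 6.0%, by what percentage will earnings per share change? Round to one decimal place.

Contribution at this volume is 152,170 × €28.10 = €4,275,977.00.
Subtracting fixed costs: EBIT = €4,275,977.00 − €2,417,100 = €1,858,877.00.
After interest of €1,020,200.00, pre-tax earnings = €838,677.00.
Degree of combined leverage = contribution ÷ (EBIT − I) = €4,275,977.00 ÷ €838,677.00 = 5.0985.
%ΔEPS = DCL × %ΔSales = 5.0985 × -6.0% = -30.6%.

-30.6%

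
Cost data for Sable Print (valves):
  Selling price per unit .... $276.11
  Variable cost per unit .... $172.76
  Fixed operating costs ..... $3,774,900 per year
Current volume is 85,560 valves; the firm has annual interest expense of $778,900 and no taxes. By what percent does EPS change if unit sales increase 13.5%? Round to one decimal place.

At 85,560 units, contribution = 85,560 × $103.35 = $8,842,626.00.
Subtracting fixed costs: EBIT = $8,842,626.00 − $3,774,900 = $5,067,726.00.
After interest of $778,900.00, pre-tax earnings = $4,288,826.00.
DCL = total CM / (EBIT − I) = $8,842,626.00 / $4,288,826.00 = 2.0618.
EPS therefore changes by 2.0618 × (+13.5%) = +27.8%.

+27.8%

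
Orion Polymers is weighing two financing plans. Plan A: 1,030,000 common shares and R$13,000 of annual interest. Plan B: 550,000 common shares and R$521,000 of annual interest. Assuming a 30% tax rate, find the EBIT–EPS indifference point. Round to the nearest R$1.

R$1,103,083

Set EPS_A = EPS_B: (EBIT − R$13,000)(1 − 0.30) ÷ 1,030,000 = (EBIT − R$521,000)(1 − 0.30) ÷ 550,000.
The (1 − t) factor cancels: (EBIT − 13,000) × 550,000 = (EBIT − 521,000) × 1,030,000.
EBIT × (1,030,000 − 550,000) = 521,000 × 1,030,000 − 13,000 × 550,000 = 529,480,000,000, so EBIT = 529,480,000,000 ÷ 480,000 = 1,103,083.33.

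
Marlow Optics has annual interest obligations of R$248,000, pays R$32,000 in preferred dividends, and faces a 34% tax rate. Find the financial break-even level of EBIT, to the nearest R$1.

R$296,485

Grossing the preferred dividend up to pre-tax terms: R$32,000 / (1 − 0.34) = R$48,484.85.
EPS = 0 when EBIT covers interest plus the pre-tax preferred burden: R$248,000 + R$48,484.85 = R$296,484.85.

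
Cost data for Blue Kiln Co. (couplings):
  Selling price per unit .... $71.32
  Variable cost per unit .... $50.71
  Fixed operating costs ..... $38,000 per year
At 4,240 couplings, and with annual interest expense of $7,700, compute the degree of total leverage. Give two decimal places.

Total contribution margin = 4,240 × $20.61 = $87,386.40.
Operating income = contribution − fixed costs = $87,386.40 − $38,000 = $49,386.40. Interest = $7,700.00, so EBIT − I = $41,686.40.
DCL = contribution ÷ (EBIT − I) = $87,386.40 ÷ $41,686.40 = 2.0963.

2.10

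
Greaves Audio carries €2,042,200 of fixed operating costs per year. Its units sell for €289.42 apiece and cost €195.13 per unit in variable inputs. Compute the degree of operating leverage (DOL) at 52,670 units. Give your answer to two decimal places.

Total contribution margin = 52,670 × €94.29 = €4,966,254.30.
Subtracting fixed costs: EBIT = €4,966,254.30 − €2,042,200 = €2,924,054.30.
So DOL = total CM / EBIT = €4,966,254.30 / €2,924,054.30 = 1.6984.

1.70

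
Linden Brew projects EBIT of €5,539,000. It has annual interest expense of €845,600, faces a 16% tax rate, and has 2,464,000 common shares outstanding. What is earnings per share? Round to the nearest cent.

Interest = €845,600.00, so EBT = €5,539,000 − €845,600.00 = €4,693,400.00.
After tax at 16%: net income = €4,693,400.00 × 0.84 = €3,942,456.00.
EPS = €3,942,456.00 ÷ 2,464,000 = €1.60.

€1.60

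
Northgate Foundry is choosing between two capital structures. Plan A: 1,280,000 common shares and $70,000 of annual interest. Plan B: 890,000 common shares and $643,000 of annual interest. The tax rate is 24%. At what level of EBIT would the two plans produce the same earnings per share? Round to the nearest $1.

Set EPS_A = EPS_B: (EBIT − $70,000)(1 − 0.24) ÷ 1,280,000 = (EBIT − $643,000)(1 − 0.24) ÷ 890,000.
Cancelling (1 − t) and cross-multiplying: 890,000·(EBIT − 70,000) = 1,280,000·(EBIT − 643,000).
Solving, EBIT = (643,000·1,280,000 − 70,000·890,000) / (1,280,000 − 890,000) = 760,740,000,000 / 390,000 = 1,950,615.38.

$1,950,615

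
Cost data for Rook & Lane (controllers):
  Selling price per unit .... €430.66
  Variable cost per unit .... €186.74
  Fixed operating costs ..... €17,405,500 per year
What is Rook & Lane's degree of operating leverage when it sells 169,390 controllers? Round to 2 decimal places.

1.73

At 169,390 units, contribution = 169,390 × €243.92 = €41,317,608.80.
EBIT = €41,317,608.80 − €17,405,500 = €23,912,108.80.
So DOL = total CM / EBIT = €41,317,608.80 / €23,912,108.80 = 1.7279.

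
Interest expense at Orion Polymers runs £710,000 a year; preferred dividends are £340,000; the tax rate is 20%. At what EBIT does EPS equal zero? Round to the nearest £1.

£1,135,000

Grossing the preferred dividend up to pre-tax terms: £340,000 / (1 − 0.20) = £425,000.00.
EPS = 0 when EBIT covers interest plus the pre-tax preferred burden: £710,000 + £425,000.00 = £1,135,000.00.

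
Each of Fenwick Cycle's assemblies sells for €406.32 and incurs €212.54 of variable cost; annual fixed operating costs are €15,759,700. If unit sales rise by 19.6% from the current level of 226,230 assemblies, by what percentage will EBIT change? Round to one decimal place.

+30.6%

Contribution at this volume is 226,230 × €193.78 = €43,838,849.40.
Operating income = contribution − fixed costs = €43,838,849.40 − €15,759,700 = €28,079,149.40.
DOL = contribution ÷ EBIT = €43,838,849.40 ÷ €28,079,149.40 = 1.5613.
%ΔEBIT = DOL × %ΔSales = 1.5613 × +19.6% = +30.6%.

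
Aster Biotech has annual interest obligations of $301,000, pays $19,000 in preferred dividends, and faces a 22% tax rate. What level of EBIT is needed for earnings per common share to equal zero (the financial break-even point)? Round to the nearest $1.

$325,359

Grossing the preferred dividend up to pre-tax terms: $19,000 / (1 − 0.22) = $24,358.97.
Financial break-even EBIT = interest + D_p ÷ (1 − t) = $301,000 + $24,358.97 = $325,358.97.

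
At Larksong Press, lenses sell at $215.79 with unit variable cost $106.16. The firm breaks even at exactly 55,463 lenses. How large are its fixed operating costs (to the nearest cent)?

$6,080,408.69

Each unit contributes $215.79 − $106.16 = $109.63.
Fixed costs = break-even units × CM = 55,463 × $109.63 = $6,080,408.69.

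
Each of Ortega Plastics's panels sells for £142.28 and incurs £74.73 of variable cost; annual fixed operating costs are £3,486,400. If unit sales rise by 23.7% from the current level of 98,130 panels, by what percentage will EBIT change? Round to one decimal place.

+50.0%

At 98,130 units, contribution = 98,130 × £67.55 = £6,628,681.50.
Subtracting fixed costs: EBIT = £6,628,681.50 − £3,486,400 = £3,142,281.50.
Degree of operating leverage = £6,628,681.50 / £3,142,281.50 = 2.1095.
Operating income changes by 2.1095 × +23.7% = +50.0%.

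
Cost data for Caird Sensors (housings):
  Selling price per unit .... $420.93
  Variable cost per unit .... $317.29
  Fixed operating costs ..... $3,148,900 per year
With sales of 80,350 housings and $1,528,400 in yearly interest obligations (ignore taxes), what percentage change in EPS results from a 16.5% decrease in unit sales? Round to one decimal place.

Contribution at this volume is 80,350 × $103.64 = $8,327,474.00.
EBIT = $8,327,474.00 − $3,148,900 = $5,178,574.00.
Interest = $1,528,400.00, so EBIT − I = $3,650,174.00.
Degree of combined leverage = contribution ÷ (EBIT − I) = $8,327,474.00 ÷ $3,650,174.00 = 2.2814.
EPS therefore changes by 2.2814 × (-16.5%) = -37.6%.

-37.6%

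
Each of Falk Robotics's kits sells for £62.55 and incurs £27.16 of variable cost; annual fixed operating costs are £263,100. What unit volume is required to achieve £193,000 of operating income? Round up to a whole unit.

12,888 kits

Contribution margin per unit = £62.55 − £27.16 = £35.39.
Required volume = (fixed costs + target profit) ÷ CM = (£263,100 + £193,000) ÷ £35.39 = 12,887.82, so 12,888 kits.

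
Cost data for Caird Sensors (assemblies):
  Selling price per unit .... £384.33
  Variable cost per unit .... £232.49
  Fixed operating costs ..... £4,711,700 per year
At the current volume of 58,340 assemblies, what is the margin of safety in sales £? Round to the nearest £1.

£10,495,787

Unit CM = price − variable cost = £384.33 − £232.49 = £151.84. Break-even units = £4,711,700 ÷ £151.84 = 31,030.69; break-even revenue = 31,030.69 × £384.33 = £11,926,025.16.
Actual sales revenue = 58,340 × £384.33 = £22,421,812.20.
Margin of safety = £22,421,812.20 − £11,926,025.16 = £10,495,787.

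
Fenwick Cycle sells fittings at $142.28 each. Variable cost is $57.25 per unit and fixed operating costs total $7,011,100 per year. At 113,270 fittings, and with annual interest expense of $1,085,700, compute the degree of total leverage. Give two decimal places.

6.28

Contribution at this volume is 113,270 × $85.03 = $9,631,348.10.
EBIT = $9,631,348.10 − $7,011,100 = $2,620,248.10. Interest = $1,085,700.00.
DOL = $9,631,348.10 ÷ $2,620,248.10 = 3.6757; DFL = $2,620,248.10 ÷ $1,534,548.10 = 1.7075.
DCL = DOL × DFL = 3.6757 × 1.7075 = 6.2763.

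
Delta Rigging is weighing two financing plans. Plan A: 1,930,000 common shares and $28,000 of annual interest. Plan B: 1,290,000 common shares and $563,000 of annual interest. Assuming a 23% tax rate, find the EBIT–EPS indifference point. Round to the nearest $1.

$1,641,359

Set EPS_A = EPS_B: (EBIT − $28,000)(1 − 0.23) ÷ 1,930,000 = (EBIT − $563,000)(1 − 0.23) ÷ 1,290,000.
The (1 − t) factor cancels: (EBIT − 28,000) × 1,290,000 = (EBIT − 563,000) × 1,930,000.
EBIT × (1,930,000 − 1,290,000) = 563,000 × 1,930,000 − 28,000 × 1,290,000 = 1,050,470,000,000, so EBIT = 1,050,470,000,000 ÷ 640,000 = 1,641,359.38.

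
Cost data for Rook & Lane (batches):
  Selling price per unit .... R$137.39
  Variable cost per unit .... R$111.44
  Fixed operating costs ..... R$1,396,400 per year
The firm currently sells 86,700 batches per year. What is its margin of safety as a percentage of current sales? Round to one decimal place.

37.9%

Contribution margin per unit = R$137.39 − R$111.44 = R$25.95. Break-even units = R$1,396,400 ÷ R$25.95 = 53,811.18; break-even revenue = 53,811.18 × R$137.39 = R$7,393,117.38.
Actual sales revenue = 86,700 × R$137.39 = R$11,911,713.00.
Margin of safety = (R$11,911,713.00 − R$7,393,117.38) ÷ R$11,911,713.00 = 37.9%.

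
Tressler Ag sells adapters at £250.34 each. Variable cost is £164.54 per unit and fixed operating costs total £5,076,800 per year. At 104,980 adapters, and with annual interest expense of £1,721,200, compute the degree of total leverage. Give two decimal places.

4.08

Total contribution margin = 104,980 × £85.80 = £9,007,284.00.
Operating income = contribution − fixed costs = £9,007,284.00 − £5,076,800 = £3,930,484.00. Interest = £1,721,200.00, so EBIT − I = £2,209,284.00.
DCL = contribution ÷ (EBIT − I) = £9,007,284.00 ÷ £2,209,284.00 = 4.0770.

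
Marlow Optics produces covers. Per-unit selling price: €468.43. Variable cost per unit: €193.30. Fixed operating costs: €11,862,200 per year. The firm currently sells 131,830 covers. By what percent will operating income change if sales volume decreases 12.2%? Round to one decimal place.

At 131,830 units, contribution = 131,830 × €275.13 = €36,270,387.90.
Operating income = contribution − fixed costs = €36,270,387.90 − €11,862,200 = €24,408,187.90.
So DOL = total CM / EBIT = €36,270,387.90 / €24,408,187.90 = 1.4860.
So EBIT moves 1.4860 × (-12.2%) = -18.1%.

-18.1%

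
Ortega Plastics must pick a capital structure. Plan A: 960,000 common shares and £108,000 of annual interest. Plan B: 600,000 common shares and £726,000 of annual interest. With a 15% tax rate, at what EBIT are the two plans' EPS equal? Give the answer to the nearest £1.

At indifference, (EBIT − 108,000)(1 − t)/960,000 = (EBIT − 726,000)(1 − t)/600,000.
The (1 − t) factor cancels: (EBIT − 108,000) × 600,000 = (EBIT − 726,000) × 960,000.
EBIT × (960,000 − 600,000) = 726,000 × 960,000 − 108,000 × 600,000 = 632,160,000,000, so EBIT = 632,160,000,000 ÷ 360,000 = 1,756,000.00.

£1,756,000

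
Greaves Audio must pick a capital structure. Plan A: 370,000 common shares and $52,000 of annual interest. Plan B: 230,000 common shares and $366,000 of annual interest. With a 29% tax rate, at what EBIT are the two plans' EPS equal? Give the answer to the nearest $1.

$881,857

At indifference, (EBIT − 52,000)(1 − t)/370,000 = (EBIT − 366,000)(1 − t)/230,000.
The (1 − t) factor cancels: (EBIT − 52,000) × 230,000 = (EBIT − 366,000) × 370,000.
Solving, EBIT = (366,000·370,000 − 52,000·230,000) / (370,000 − 230,000) = 123,460,000,000 / 140,000 = 881,857.14.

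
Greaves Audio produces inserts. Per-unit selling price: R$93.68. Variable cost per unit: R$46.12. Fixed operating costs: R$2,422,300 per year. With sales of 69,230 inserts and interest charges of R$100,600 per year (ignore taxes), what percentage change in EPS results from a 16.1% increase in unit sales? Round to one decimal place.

Contribution at this volume is 69,230 × R$47.56 = R$3,292,578.80.
EBIT = R$3,292,578.80 − R$2,422,300 = R$870,278.80.
Interest = R$100,600.00, so EBIT − I = R$769,678.80.
DCL = total CM / (EBIT − I) = R$3,292,578.80 / R$769,678.80 = 4.2779.
EPS therefore changes by 4.2779 × (+16.1%) = +68.9%.

+68.9%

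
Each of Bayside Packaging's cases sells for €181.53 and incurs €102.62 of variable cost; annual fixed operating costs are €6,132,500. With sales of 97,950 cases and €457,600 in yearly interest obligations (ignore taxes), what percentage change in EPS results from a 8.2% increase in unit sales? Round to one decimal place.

Total contribution margin = 97,950 × €78.91 = €7,729,234.50.
Subtracting fixed costs: EBIT = €7,729,234.50 − €6,132,500 = €1,596,734.50.
After interest of €457,600.00, pre-tax earnings = €1,139,134.50.
DCL = total CM / (EBIT − I) = €7,729,234.50 / €1,139,134.50 = 6.7852.
EPS therefore changes by 6.7852 × (+8.2%) = +55.6%.

+55.6%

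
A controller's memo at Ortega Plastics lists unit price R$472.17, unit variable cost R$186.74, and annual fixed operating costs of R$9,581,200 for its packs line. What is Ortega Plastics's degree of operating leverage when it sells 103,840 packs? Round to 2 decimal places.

1.48

Contribution at this volume is 103,840 × R$285.43 = R$29,639,051.20.
Subtracting fixed costs: EBIT = R$29,639,051.20 − R$9,581,200 = R$20,057,851.20.
DOL = contribution ÷ EBIT = R$29,639,051.20 ÷ R$20,057,851.20 = 1.4777.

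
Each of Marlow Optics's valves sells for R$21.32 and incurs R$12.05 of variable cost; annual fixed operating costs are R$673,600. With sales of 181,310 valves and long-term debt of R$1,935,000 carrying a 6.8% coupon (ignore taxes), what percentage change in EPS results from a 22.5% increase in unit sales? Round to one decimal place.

+43.2%

At 181,310 units, contribution = 181,310 × R$9.27 = R$1,680,743.70.
Subtracting fixed costs: EBIT = R$1,680,743.70 − R$673,600 = R$1,007,143.70.
After interest of R$131,580.00, pre-tax earnings = R$875,563.70.
Degree of combined leverage = contribution ÷ (EBIT − I) = R$1,680,743.70 ÷ R$875,563.70 = 1.9196.
%ΔEPS = DCL × %ΔSales = 1.9196 × +22.5% = +43.2%.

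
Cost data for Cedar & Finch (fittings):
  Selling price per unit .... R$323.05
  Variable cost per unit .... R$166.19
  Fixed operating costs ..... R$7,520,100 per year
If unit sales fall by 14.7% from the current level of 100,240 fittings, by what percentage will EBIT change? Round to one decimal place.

At 100,240 units, contribution = 100,240 × R$156.86 = R$15,723,646.40.
Subtracting fixed costs: EBIT = R$15,723,646.40 − R$7,520,100 = R$8,203,546.40.
DOL = contribution ÷ EBIT = R$15,723,646.40 ÷ R$8,203,546.40 = 1.9167.
So EBIT moves 1.9167 × (-14.7%) = -28.2%.

-28.2%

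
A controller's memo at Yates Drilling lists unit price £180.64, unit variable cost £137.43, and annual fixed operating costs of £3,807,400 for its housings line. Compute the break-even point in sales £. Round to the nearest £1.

Contribution margin per unit = £180.64 − £137.43 = £43.21, a CM ratio of £43.21 ÷ £180.64 = 0.2392.
Break-even sales = FC ÷ CM ratio = £3,807,400 × £180.64 / £43.21 = £15,916,888.

£15,916,888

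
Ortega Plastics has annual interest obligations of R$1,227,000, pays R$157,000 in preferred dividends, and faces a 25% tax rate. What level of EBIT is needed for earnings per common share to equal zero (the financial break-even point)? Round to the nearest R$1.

Preferred dividends are paid after tax, so their pre-tax equivalent is R$157,000 ÷ (1 − 0.25) = R$209,333.33.
Financial break-even EBIT = interest + D_p ÷ (1 − t) = R$1,227,000 + R$209,333.33 = R$1,436,333.33.

R$1,436,333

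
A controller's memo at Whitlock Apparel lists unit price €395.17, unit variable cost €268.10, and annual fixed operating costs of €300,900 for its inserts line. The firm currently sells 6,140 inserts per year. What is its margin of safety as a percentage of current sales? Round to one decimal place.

61.4%

Contribution margin per unit = €395.17 − €268.10 = €127.07. Break-even units = €300,900 ÷ €127.07 = 2,367.99; break-even revenue = 2,367.99 × €395.17 = €935,757.09.
Current sales = 6,140 × €395.17 = €2,426,343.80.
Margin of safety = (€2,426,343.80 − €935,757.09) ÷ €2,426,343.80 = 61.4%.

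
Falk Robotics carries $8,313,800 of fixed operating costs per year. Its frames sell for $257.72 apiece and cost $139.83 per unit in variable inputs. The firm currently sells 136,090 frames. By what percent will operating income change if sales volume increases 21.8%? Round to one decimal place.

At 136,090 units, contribution = 136,090 × $117.89 = $16,043,650.10.
EBIT = $16,043,650.10 − $8,313,800 = $7,729,850.10.
Degree of operating leverage = $16,043,650.10 / $7,729,850.10 = 2.0755.
%ΔEBIT = DOL × %ΔSales = 2.0755 × +21.8% = +45.2%.

+45.2%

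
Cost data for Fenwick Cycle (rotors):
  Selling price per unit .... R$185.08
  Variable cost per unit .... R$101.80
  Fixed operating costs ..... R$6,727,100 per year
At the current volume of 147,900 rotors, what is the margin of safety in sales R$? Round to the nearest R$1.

Unit CM = price − variable cost = R$185.08 − R$101.80 = R$83.28. Break-even units = R$6,727,100 ÷ R$83.28 = 80,776.90; break-even revenue = 80,776.90 × R$185.08 = R$14,950,188.14.
Actual sales revenue = 147,900 × R$185.08 = R$27,373,332.00.
Margin of safety = R$27,373,332.00 − R$14,950,188.14 = R$12,423,144.

R$12,423,144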